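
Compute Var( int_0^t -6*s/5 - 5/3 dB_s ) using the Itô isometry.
Var = t*(108*t^2 + 450*t + 625)/225

The Itô integral of a deterministic integrand f(s) has mean 0 because each increment f(s) * (B_{s+ds} - B_s) has mean 0. By the Itô isometry:
  Var( int_0^t f(s) dB_s ) = E[ (int_0^t f(s) dB_s)^2 ] = int_0^t f(s)^2 ds.
Here f(s) = -6*s/5 - 5/3, so f(s)^2 = (18*s + 25)^2/225. Integrate:
  int_0^t ((18*s + 25)^2/225) ds = t*(108*t^2 + 450*t + 625)/225.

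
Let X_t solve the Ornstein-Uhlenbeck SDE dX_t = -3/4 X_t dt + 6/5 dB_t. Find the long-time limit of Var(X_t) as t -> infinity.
lim Var(X_t) = 24/25

The OU SDE dX = -theta X dt + sigma dB admits the integrating factor exp(theta t): d(exp(theta t) X_t) = sigma exp(theta t) dB_t. Integrating from 0 to t gives X_t = x_0 * exp(-theta t) + sigma * int_0^t exp(-theta (t-s)) dB_s for any initial x_0. The Itô integral has variance (by the Itô isometry) sigma^2 * int_0^t exp(-2 theta (t - s)) ds = sigma^2 * (1 - exp(-2 theta t)) / (2 theta), independent of x_0.
With theta = 3/4, sigma = 6/5:
  Var(X_t) = (6/5)^2 * (1 - exp(-2*3/4 t)) / (2 * 3/4) = 24/25 - 24*exp(-3*t/2)/25.
As t -> infinity, exp(-2*3/4 t) -> 0, so the stationary variance is sigma^2 / (2 theta) = 24/25.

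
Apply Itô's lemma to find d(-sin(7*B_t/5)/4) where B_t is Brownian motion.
d(-sin(7*B_t/5)/4) = (49*sin(7*B_t/5)/200) dt + (-7*cos(7*B_t/5)/20) dB_t

Itô's formula for f(B_t) gives d f(B_t) = f'(B_t) dB_t + (1/2) f''(B_t) dt. Compute derivatives of f(x) = -sin(7*x/5)/4:
  f'(x)  = -7*cos(7*x/5)/20
  f''(x) = 49*sin(7*x/5)/100
Substitute x = B_t and multiply the f'' term by 1/2:
  drift     = (1/2) * (49*sin(7*x/5)/100) evaluated at B_t = 49*sin(7*B_t/5)/200
  diffusion = (-7*cos(7*x/5)/20) evaluated at B_t = -7*cos(7*B_t/5)/20
Therefore d(-sin(7*B_t/5)/4) = (49*sin(7*B_t/5)/200) dt + (-7*cos(7*B_t/5)/20) dB_t.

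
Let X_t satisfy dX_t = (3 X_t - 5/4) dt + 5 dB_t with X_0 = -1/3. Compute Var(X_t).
Var(X_t) = 25*exp(6*t)/6 - 25/6

The variance V(t) = Var(X_t) satisfies V'(t) = 2 a V(t) + c^2 with V(0) = 0 (drift coefficient is linear in X, diffusion is constant). With a = 3, c = 5, the solution is
  V(t) = (c^2 / (2 a)) * (exp(2 a t) - 1)
       = (5^2 / (2*3)) * (exp(6 t) - 1)
       = 25*exp(6*t)/6 - 25/6.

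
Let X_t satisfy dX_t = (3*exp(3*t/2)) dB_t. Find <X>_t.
<X>_t = 3*exp(3*t) - 3

For an Itô process dX_t = a(t) dt + b(t) dB_t, the quadratic variation is <X>_t = int_0^t b(s)^2 ds (the drift term does not contribute). Here b(s) = 3*exp(3*s/2), so
  b(s)^2 = 9*exp(3*s).
Integrating from 0 to t:
  <X>_t = int_0^t (9*exp(3*s)) ds = 3*exp(3*t) - 3.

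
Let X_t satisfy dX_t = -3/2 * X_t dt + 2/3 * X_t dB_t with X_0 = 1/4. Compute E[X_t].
E[X_t] = exp(-3*t/2)/4

For GBM dX = mu X dt + sigma X dB with X_0 = x_0, apply Itô to Y = log X: dY = (mu - sigma^2/2) dt + sigma dB, so Y_t = log(x_0) + (mu - sigma^2/2) t + sigma B_t and hence X_t = x_0 * exp((mu - sigma^2/2) t + sigma B_t).
With mu = -3/2, sigma = 2/3, x_0 = 1/4, this gives:
  X_t = 1/4 * exp((-31/18) * t + (2/3) * B_t).
Since sigma*B_t ~ Normal(0, sigma^2 t), E[exp(sigma*B_t)] = exp(sigma^2 t / 2); so E[X_t] = x_0 * exp((mu - sigma^2/2) t) * exp(sigma^2 t / 2) = x_0 * exp(mu t) = exp(-3*t/2)/4.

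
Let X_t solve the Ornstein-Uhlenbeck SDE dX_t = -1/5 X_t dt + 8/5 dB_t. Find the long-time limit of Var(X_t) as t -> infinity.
lim Var(X_t) = 32/5

The OU SDE dX = -theta X dt + sigma dB admits the integrating factor exp(theta t): d(exp(theta t) X_t) = sigma exp(theta t) dB_t. Integrating from 0 to t gives X_t = x_0 * exp(-theta t) + sigma * int_0^t exp(-theta (t-s)) dB_s for any initial x_0. The Itô integral has variance (by the Itô isometry) sigma^2 * int_0^t exp(-2 theta (t - s)) ds = sigma^2 * (1 - exp(-2 theta t)) / (2 theta), independent of x_0.
With theta = 1/5, sigma = 8/5:
  Var(X_t) = (8/5)^2 * (1 - exp(-2*1/5 t)) / (2 * 1/5) = 32/5 - 32*exp(-2*t/5)/5.
As t -> infinity, exp(-2*1/5 t) -> 0, so the stationary variance is sigma^2 / (2 theta) = 32/5.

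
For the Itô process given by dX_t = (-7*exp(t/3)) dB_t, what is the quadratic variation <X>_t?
<X>_t = 147*exp(2*t/3)/2 - 147/2

For an Itô process dX_t = a(t) dt + b(t) dB_t, the quadratic variation is <X>_t = int_0^t b(s)^2 ds (the drift term does not contribute). Here b(s) = -7*exp(s/3), so
  b(s)^2 = 49*exp(2*s/3).
Integrating from 0 to t:
  <X>_t = int_0^t (49*exp(2*s/3)) ds = 147*exp(2*t/3)/2 - 147/2.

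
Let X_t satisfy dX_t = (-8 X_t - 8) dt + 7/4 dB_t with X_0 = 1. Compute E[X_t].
E[X_t] = -1 + 2*exp(-8*t)

Taking expectations and using E[dB_t] = 0, the mean m(t) = E[X_t] satisfies the ODE m'(t) = a m(t) + b with m(0) = x_0. With a = -8, b = -8, x_0 = 1, the solution is
  m(t) = x_0 * exp(a t) + (b/a) * (exp(a t) - 1)
       = 1 * exp((-8) t) + ((-8)/(-8)) * (exp((-8) t) - 1)
       = -1 + 2*exp(-8*t).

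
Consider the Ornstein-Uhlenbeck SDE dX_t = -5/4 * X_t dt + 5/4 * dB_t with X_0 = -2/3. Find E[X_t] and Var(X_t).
E[X_t] = -2*exp(-5*t/4)/3; Var(X_t) = 5/8 - 5*exp(-5*t/2)/8

The OU SDE dX = -theta X dt + sigma dB admits the integrating factor exp(theta t): d(exp(theta t) X_t) = sigma exp(theta t) dB_t. Integrating from 0 to t:
  X_t = x_0 * exp(-theta t) + sigma * int_0^t exp(-theta (t-s)) dB_s.
The Itô integral has mean 0 and (by the Itô isometry) variance sigma^2 * int_0^t exp(-2 theta (t - s)) ds = sigma^2 * (1 - exp(-2 theta t)) / (2 theta).
With theta = 5/4, sigma = 5/4, x_0 = -2/3:
  E[X_t] = -2/3 * exp(-5/4 t) = -2*exp(-5*t/4)/3
  Var(X_t) = (5/4)^2 * (1 - exp(-2*5/4 t)) / (2 * 5/4) = 5/8 - 5*exp(-5*t/2)/8.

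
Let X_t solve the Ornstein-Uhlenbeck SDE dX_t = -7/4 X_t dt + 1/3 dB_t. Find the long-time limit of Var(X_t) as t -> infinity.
lim Var(X_t) = 2/63

The OU SDE dX = -theta X dt + sigma dB admits the integrating factor exp(theta t): d(exp(theta t) X_t) = sigma exp(theta t) dB_t. Integrating from 0 to t gives X_t = x_0 * exp(-theta t) + sigma * int_0^t exp(-theta (t-s)) dB_s for any initial x_0. The Itô integral has variance (by the Itô isometry) sigma^2 * int_0^t exp(-2 theta (t - s)) ds = sigma^2 * (1 - exp(-2 theta t)) / (2 theta), independent of x_0.
With theta = 7/4, sigma = 1/3:
  Var(X_t) = (1/3)^2 * (1 - exp(-2*7/4 t)) / (2 * 7/4) = 2/63 - 2*exp(-7*t/2)/63.
As t -> infinity, exp(-2*7/4 t) -> 0, so the stationary variance is sigma^2 / (2 theta) = 2/63.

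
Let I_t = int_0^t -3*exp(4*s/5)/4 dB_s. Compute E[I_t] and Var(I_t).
E[I_t] = 0; Var(I_t) = 45*exp(8*t/5)/128 - 45/128

The Itô integral of a deterministic integrand f(s) has mean 0 because each increment f(s) * (B_{s+ds} - B_s) has mean 0. By the Itô isometry:
  Var( int_0^t f(s) dB_s ) = E[ (int_0^t f(s) dB_s)^2 ] = int_0^t f(s)^2 ds.
Here f(s) = -3*exp(4*s/5)/4, so f(s)^2 = 9*exp(8*s/5)/16. Integrate:
  int_0^t (9*exp(8*s/5)/16) ds = 45*exp(8*t/5)/128 - 45/128.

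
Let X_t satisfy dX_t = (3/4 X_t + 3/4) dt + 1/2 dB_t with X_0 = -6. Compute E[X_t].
E[X_t] = -5*exp(3*t/4) - 1

Taking expectations and using E[dB_t] = 0, the mean m(t) = E[X_t] satisfies the ODE m'(t) = a m(t) + b with m(0) = x_0. With a = 3/4, b = 3/4, x_0 = -6, the solution is
  m(t) = x_0 * exp(a t) + (b/a) * (exp(a t) - 1)
       = (-6) * exp((3/4) t) + ((3/4)/(3/4)) * (exp((3/4) t) - 1)
       = -5*exp(3*t/4) - 1.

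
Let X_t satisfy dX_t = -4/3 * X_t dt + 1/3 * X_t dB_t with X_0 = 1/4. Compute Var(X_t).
Var(X_t) = (exp(t/9) - 1)*exp(-8*t/3)/16

For GBM dX = mu X dt + sigma X dB with X_0 = x_0, apply Itô to Y = log X: dY = (mu - sigma^2/2) dt + sigma dB, so Y_t = log(x_0) + (mu - sigma^2/2) t + sigma B_t and hence X_t = x_0 * exp((mu - sigma^2/2) t + sigma B_t).
With mu = -4/3, sigma = 1/3, x_0 = 1/4, this gives:
  X_t = 1/4 * exp((-25/18) * t + (1/3) * B_t).
Since sigma*B_t ~ Normal(0, sigma^2 t), E[exp(sigma*B_t)] = exp(sigma^2 t / 2); so E[X_t] = x_0 * exp((mu - sigma^2/2) t) * exp(sigma^2 t / 2) = x_0 * exp(mu t) = exp(-4*t/3)/4.
Var(X_t) = E[X_t^2] - (E[X_t])^2 = x_0^2 * exp(2 mu t) * (exp(sigma^2 t) - 1) = (exp(t/9) - 1)*exp(-8*t/3)/16.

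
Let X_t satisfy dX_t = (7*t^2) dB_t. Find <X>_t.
<X>_t = 49*t^5/5

For an Itô process dX_t = a(t) dt + b(t) dB_t, the quadratic variation is <X>_t = int_0^t b(s)^2 ds (the drift term does not contribute). Here b(s) = 7*s^2, so
  b(s)^2 = 49*s^4.
Integrating from 0 to t:
  <X>_t = int_0^t (49*s^4) ds = 49*t^5/5.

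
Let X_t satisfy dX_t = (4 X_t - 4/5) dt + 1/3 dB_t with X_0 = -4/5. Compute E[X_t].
E[X_t] = 1/5 - exp(4*t)

Taking expectations and using E[dB_t] = 0, the mean m(t) = E[X_t] satisfies the ODE m'(t) = a m(t) + b with m(0) = x_0. With a = 4, b = -4/5, x_0 = -4/5, the solution is
  m(t) = x_0 * exp(a t) + (b/a) * (exp(a t) - 1)
       = (-4/5) * exp(4 t) + ((-4/5)/4) * (exp(4 t) - 1)
       = 1/5 - exp(4*t).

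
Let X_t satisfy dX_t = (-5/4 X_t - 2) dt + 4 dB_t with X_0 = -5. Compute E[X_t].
E[X_t] = -8/5 - 17*exp(-5*t/4)/5

Taking expectations and using E[dB_t] = 0, the mean m(t) = E[X_t] satisfies the ODE m'(t) = a m(t) + b with m(0) = x_0. With a = -5/4, b = -2, x_0 = -5, the solution is
  m(t) = x_0 * exp(a t) + (b/a) * (exp(a t) - 1)
       = (-5) * exp((-5/4) t) + ((-2)/(-5/4)) * (exp((-5/4) t) - 1)
       = -8/5 - 17*exp(-5*t/4)/5.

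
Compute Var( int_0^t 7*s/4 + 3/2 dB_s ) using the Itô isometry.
Var = t*(49*t^2 + 126*t + 108)/48

The Itô integral of a deterministic integrand f(s) has mean 0 because each increment f(s) * (B_{s+ds} - B_s) has mean 0. By the Itô isometry:
  Var( int_0^t f(s) dB_s ) = E[ (int_0^t f(s) dB_s)^2 ] = int_0^t f(s)^2 ds.
Here f(s) = 7*s/4 + 3/2, so f(s)^2 = (7*s + 6)^2/16. Integrate:
  int_0^t ((7*s + 6)^2/16) ds = t*(49*t^2 + 126*t + 108)/48.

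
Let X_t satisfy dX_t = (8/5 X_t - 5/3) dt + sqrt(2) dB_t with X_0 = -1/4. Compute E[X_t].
E[X_t] = 25/24 - 31*exp(8*t/5)/24

Taking expectations and using E[dB_t] = 0, the mean m(t) = E[X_t] satisfies the ODE m'(t) = a m(t) + b with m(0) = x_0. With a = 8/5, b = -5/3, x_0 = -1/4, the solution is
  m(t) = x_0 * exp(a t) + (b/a) * (exp(a t) - 1)
       = (-1/4) * exp((8/5) t) + ((-5/3)/(8/5)) * (exp((8/5) t) - 1)
       = 25/24 - 31*exp(8*t/5)/24.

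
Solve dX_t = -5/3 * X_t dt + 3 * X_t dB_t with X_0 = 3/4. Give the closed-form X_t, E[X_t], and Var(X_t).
X_t = 3/4 * exp((-37/6) t + (3) B_t); E[X_t] = 3*exp(-5*t/3)/4; Var(X_t) = (9*exp(9*t) - 9)*exp(-10*t/3)/16

For GBM dX = mu X dt + sigma X dB with X_0 = x_0, apply Itô to Y = log X: dY = (mu - sigma^2/2) dt + sigma dB, so Y_t = log(x_0) + (mu - sigma^2/2) t + sigma B_t and hence X_t = x_0 * exp((mu - sigma^2/2) t + sigma B_t).
With mu = -5/3, sigma = 3, x_0 = 3/4, this gives:
  X_t = 3/4 * exp((-37/6) * t + (3) * B_t).
Since sigma*B_t ~ Normal(0, sigma^2 t), E[exp(sigma*B_t)] = exp(sigma^2 t / 2); so E[X_t] = x_0 * exp((mu - sigma^2/2) t) * exp(sigma^2 t / 2) = x_0 * exp(mu t) = 3*exp(-5*t/3)/4.
Var(X_t) = E[X_t^2] - (E[X_t])^2 = x_0^2 * exp(2 mu t) * (exp(sigma^2 t) - 1) = (9*exp(9*t) - 9)*exp(-10*t/3)/16.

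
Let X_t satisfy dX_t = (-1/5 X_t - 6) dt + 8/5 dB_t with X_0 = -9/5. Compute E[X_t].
E[X_t] = -30 + 141*exp(-t/5)/5

Taking expectations and using E[dB_t] = 0, the mean m(t) = E[X_t] satisfies the ODE m'(t) = a m(t) + b with m(0) = x_0. With a = -1/5, b = -6, x_0 = -9/5, the solution is
  m(t) = x_0 * exp(a t) + (b/a) * (exp(a t) - 1)
       = (-9/5) * exp((-1/5) t) + ((-6)/(-1/5)) * (exp((-1/5) t) - 1)
       = -30 + 141*exp(-t/5)/5.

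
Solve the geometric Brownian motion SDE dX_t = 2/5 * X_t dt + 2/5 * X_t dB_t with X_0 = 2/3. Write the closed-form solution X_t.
X_t = 2/3 * exp((8/25) * t + (2/5) * B_t)

For GBM dX = mu X dt + sigma X dB with X_0 = x_0, apply Itô to Y = log X: dY = (mu - sigma^2/2) dt + sigma dB, so Y_t = log(x_0) + (mu - sigma^2/2) t + sigma B_t and hence X_t = x_0 * exp((mu - sigma^2/2) t + sigma B_t).
With mu = 2/5, sigma = 2/5, x_0 = 2/3, this gives:
  X_t = 2/3 * exp((8/25) * t + (2/5) * B_t).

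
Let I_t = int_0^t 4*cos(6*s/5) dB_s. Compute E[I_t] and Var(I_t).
E[I_t] = 0; Var(I_t) = 8*t + 10*sin(12*t/5)/3

The Itô integral of a deterministic integrand f(s) has mean 0 because each increment f(s) * (B_{s+ds} - B_s) has mean 0. By the Itô isometry:
  Var( int_0^t f(s) dB_s ) = E[ (int_0^t f(s) dB_s)^2 ] = int_0^t f(s)^2 ds.
Here f(s) = 4*cos(6*s/5), so f(s)^2 = 16*cos(6*s/5)^2. Integrate:
  int_0^t (16*cos(6*s/5)^2) ds = 8*t + 10*sin(12*t/5)/3.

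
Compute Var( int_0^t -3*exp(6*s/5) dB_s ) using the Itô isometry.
Var = 15*exp(12*t/5)/4 - 15/4

The Itô integral of a deterministic integrand f(s) has mean 0 because each increment f(s) * (B_{s+ds} - B_s) has mean 0. By the Itô isometry:
  Var( int_0^t f(s) dB_s ) = E[ (int_0^t f(s) dB_s)^2 ] = int_0^t f(s)^2 ds.
Here f(s) = -3*exp(6*s/5), so f(s)^2 = 9*exp(12*s/5). Integrate:
  int_0^t (9*exp(12*s/5)) ds = 15*exp(12*t/5)/4 - 15/4.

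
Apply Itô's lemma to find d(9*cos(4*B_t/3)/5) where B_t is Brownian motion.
d(9*cos(4*B_t/3)/5) = (-8*cos(4*B_t/3)/5) dt + (-12*sin(4*B_t/3)/5) dB_t

Itô's formula for f(B_t) gives d f(B_t) = f'(B_t) dB_t + (1/2) f''(B_t) dt. Compute derivatives of f(x) = 9*cos(4*x/3)/5:
  f'(x)  = -12*sin(4*x/3)/5
  f''(x) = -16*cos(4*x/3)/5
Substitute x = B_t and multiply the f'' term by 1/2:
  drift     = (1/2) * (-16*cos(4*x/3)/5) evaluated at B_t = -8*cos(4*B_t/3)/5
  diffusion = (-12*sin(4*x/3)/5) evaluated at B_t = -12*sin(4*B_t/3)/5
Therefore d(9*cos(4*B_t/3)/5) = (-8*cos(4*B_t/3)/5) dt + (-12*sin(4*B_t/3)/5) dB_t.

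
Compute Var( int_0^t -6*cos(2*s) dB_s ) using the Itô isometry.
Var = 18*t + 9*sin(4*t)/2

The Itô integral of a deterministic integrand f(s) has mean 0 because each increment f(s) * (B_{s+ds} - B_s) has mean 0. By the Itô isometry:
  Var( int_0^t f(s) dB_s ) = E[ (int_0^t f(s) dB_s)^2 ] = int_0^t f(s)^2 ds.
Here f(s) = -6*cos(2*s), so f(s)^2 = 36*cos(2*s)^2. Integrate:
  int_0^t (36*cos(2*s)^2) ds = 18*t + 9*sin(4*t)/2.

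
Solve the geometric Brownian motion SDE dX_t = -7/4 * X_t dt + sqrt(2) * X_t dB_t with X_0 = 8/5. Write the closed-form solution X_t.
X_t = 8/5 * exp((-11/4) * t + (sqrt(2)) * B_t)

For GBM dX = mu X dt + sigma X dB with X_0 = x_0, apply Itô to Y = log X: dY = (mu - sigma^2/2) dt + sigma dB, so Y_t = log(x_0) + (mu - sigma^2/2) t + sigma B_t and hence X_t = x_0 * exp((mu - sigma^2/2) t + sigma B_t).
With mu = -7/4, sigma = sqrt(2), x_0 = 8/5, this gives:
  X_t = 8/5 * exp((-11/4) * t + (sqrt(2)) * B_t).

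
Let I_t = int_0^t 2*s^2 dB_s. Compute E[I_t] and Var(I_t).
E[I_t] = 0; Var(I_t) = 4*t^5/5

The Itô integral of a deterministic integrand f(s) has mean 0 because each increment f(s) * (B_{s+ds} - B_s) has mean 0. By the Itô isometry:
  Var( int_0^t f(s) dB_s ) = E[ (int_0^t f(s) dB_s)^2 ] = int_0^t f(s)^2 ds.
Here f(s) = 2*s^2, so f(s)^2 = 4*s^4. Integrate:
  int_0^t (4*s^4) ds = 4*t^5/5.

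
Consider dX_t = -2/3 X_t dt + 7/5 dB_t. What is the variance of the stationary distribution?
lim Var(X_t) = 147/100

The OU SDE dX = -theta X dt + sigma dB admits the integrating factor exp(theta t): d(exp(theta t) X_t) = sigma exp(theta t) dB_t. Integrating from 0 to t gives X_t = x_0 * exp(-theta t) + sigma * int_0^t exp(-theta (t-s)) dB_s for any initial x_0. The Itô integral has variance (by the Itô isometry) sigma^2 * int_0^t exp(-2 theta (t - s)) ds = sigma^2 * (1 - exp(-2 theta t)) / (2 theta), independent of x_0.
With theta = 2/3, sigma = 7/5:
  Var(X_t) = (7/5)^2 * (1 - exp(-2*2/3 t)) / (2 * 2/3) = 147/100 - 147*exp(-4*t/3)/100.
As t -> infinity, exp(-2*2/3 t) -> 0, so the stationary variance is sigma^2 / (2 theta) = 147/100.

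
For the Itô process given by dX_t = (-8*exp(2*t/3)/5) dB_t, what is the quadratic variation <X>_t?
<X>_t = 48*exp(4*t/3)/25 - 48/25

For an Itô process dX_t = a(t) dt + b(t) dB_t, the quadratic variation is <X>_t = int_0^t b(s)^2 ds (the drift term does not contribute). Here b(s) = -8*exp(2*s/3)/5, so
  b(s)^2 = 64*exp(4*s/3)/25.
Integrating from 0 to t:
  <X>_t = int_0^t (64*exp(4*s/3)/25) ds = 48*exp(4*t/3)/25 - 48/25.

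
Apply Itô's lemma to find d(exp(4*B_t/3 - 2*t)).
d(exp(4*B_t/3 - 2*t)) = (-10*exp(4*B_t/3 - 2*t)/9) dt + (4*exp(4*B_t/3 - 2*t)/3) dB_t

Itô's formula for f(t, x): d f(t, B_t) = (f_t + (1/2) f_xx) dt + f_x dB_t. Compute partials of f(t, x) = exp(-2*t + 4*x/3):
  f_t(t,x)  = -2*exp(-2*t + 4*x/3)
  f_x(t,x)  = 4*exp(-2*t + 4*x/3)/3
  f_xx(t,x) = 16*exp(-2*t + 4*x/3)/9
Assemble drift = f_t + (1/2) f_xx = -10*exp(-2*t + 4*x/3)/9 and diffusion = f_x = 4*exp(-2*t + 4*x/3)/3. Substituting x = B_t:
  d(exp(4*B_t/3 - 2*t)) = (-10*exp(4*B_t/3 - 2*t)/9) dt + (4*exp(4*B_t/3 - 2*t)/3) dB_t.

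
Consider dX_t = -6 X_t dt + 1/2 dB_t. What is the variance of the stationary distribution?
lim Var(X_t) = 1/48

The OU SDE dX = -theta X dt + sigma dB admits the integrating factor exp(theta t): d(exp(theta t) X_t) = sigma exp(theta t) dB_t. Integrating from 0 to t gives X_t = x_0 * exp(-theta t) + sigma * int_0^t exp(-theta (t-s)) dB_s for any initial x_0. The Itô integral has variance (by the Itô isometry) sigma^2 * int_0^t exp(-2 theta (t - s)) ds = sigma^2 * (1 - exp(-2 theta t)) / (2 theta), independent of x_0.
With theta = 6, sigma = 1/2:
  Var(X_t) = (1/2)^2 * (1 - exp(-2*6 t)) / (2 * 6) = 1/48 - exp(-12*t)/48.
As t -> infinity, exp(-2*6 t) -> 0, so the stationary variance is sigma^2 / (2 theta) = 1/48.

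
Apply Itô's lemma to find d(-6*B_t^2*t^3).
d(-6*B_t^2*t^3) = (6*t^2*(-3*B_t^2 - t)) dt + (-12*B_t*t^3) dB_t

Itô's formula for f(t, x): d f(t, B_t) = (f_t + (1/2) f_xx) dt + f_x dB_t. Compute partials of f(t, x) = -6*t^3*x^2:
  f_t(t,x)  = -18*t^2*x^2
  f_x(t,x)  = -12*t^3*x
  f_xx(t,x) = -12*t^3
Assemble drift = f_t + (1/2) f_xx = 6*t^2*(-t - 3*x^2) and diffusion = f_x = -12*t^3*x. Substituting x = B_t:
  d(-6*B_t^2*t^3) = (6*t^2*(-3*B_t^2 - t)) dt + (-12*B_t*t^3) dB_t.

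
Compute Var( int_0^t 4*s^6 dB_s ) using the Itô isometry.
Var = 16*t^13/13

The Itô integral of a deterministic integrand f(s) has mean 0 because each increment f(s) * (B_{s+ds} - B_s) has mean 0. By the Itô isometry:
  Var( int_0^t f(s) dB_s ) = E[ (int_0^t f(s) dB_s)^2 ] = int_0^t f(s)^2 ds.
Here f(s) = 4*s^6, so f(s)^2 = 16*s^12. Integrate:
  int_0^t (16*s^12) ds = 16*t^13/13.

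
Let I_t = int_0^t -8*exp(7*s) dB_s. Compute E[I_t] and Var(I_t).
E[I_t] = 0; Var(I_t) = 32*exp(14*t)/7 - 32/7

The Itô integral of a deterministic integrand f(s) has mean 0 because each increment f(s) * (B_{s+ds} - B_s) has mean 0. By the Itô isometry:
  Var( int_0^t f(s) dB_s ) = E[ (int_0^t f(s) dB_s)^2 ] = int_0^t f(s)^2 ds.
Here f(s) = -8*exp(7*s), so f(s)^2 = 64*exp(14*s). Integrate:
  int_0^t (64*exp(14*s)) ds = 32*exp(14*t)/7 - 32/7.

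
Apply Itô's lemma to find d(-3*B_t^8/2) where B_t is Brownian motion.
d(-3*B_t^8/2) = (-42*B_t^6) dt + (-12*B_t^7) dB_t

Itô's formula for f(B_t) gives d f(B_t) = f'(B_t) dB_t + (1/2) f''(B_t) dt. Compute derivatives of f(x) = -3*x^8/2:
  f'(x)  = -12*x^7
  f''(x) = -84*x^6
Substitute x = B_t and multiply the f'' term by 1/2:
  drift     = (1/2) * (-84*x^6) evaluated at B_t = -42*B_t^6
  diffusion = (-12*x^7) evaluated at B_t = -12*B_t^7
Therefore d(-3*B_t^8/2) = (-42*B_t^6) dt + (-12*B_t^7) dB_t.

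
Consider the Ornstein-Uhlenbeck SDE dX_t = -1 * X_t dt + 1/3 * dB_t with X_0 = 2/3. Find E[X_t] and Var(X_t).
E[X_t] = 2*exp(-t)/3; Var(X_t) = 1/18 - exp(-2*t)/18

The OU SDE dX = -theta X dt + sigma dB admits the integrating factor exp(theta t): d(exp(theta t) X_t) = sigma exp(theta t) dB_t. Integrating from 0 to t:
  X_t = x_0 * exp(-theta t) + sigma * int_0^t exp(-theta (t-s)) dB_s.
The Itô integral has mean 0 and (by the Itô isometry) variance sigma^2 * int_0^t exp(-2 theta (t - s)) ds = sigma^2 * (1 - exp(-2 theta t)) / (2 theta).
With theta = 1, sigma = 1/3, x_0 = 2/3:
  E[X_t] = 2/3 * exp(-1 t) = 2*exp(-t)/3
  Var(X_t) = (1/3)^2 * (1 - exp(-2*1 t)) / (2 * 1) = 1/18 - exp(-2*t)/18.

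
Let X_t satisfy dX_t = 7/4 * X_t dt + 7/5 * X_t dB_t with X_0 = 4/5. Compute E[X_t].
E[X_t] = 4*exp(7*t/4)/5

For GBM dX = mu X dt + sigma X dB with X_0 = x_0, apply Itô to Y = log X: dY = (mu - sigma^2/2) dt + sigma dB, so Y_t = log(x_0) + (mu - sigma^2/2) t + sigma B_t and hence X_t = x_0 * exp((mu - sigma^2/2) t + sigma B_t).
With mu = 7/4, sigma = 7/5, x_0 = 4/5, this gives:
  X_t = 4/5 * exp((77/100) * t + (7/5) * B_t).
Since sigma*B_t ~ Normal(0, sigma^2 t), E[exp(sigma*B_t)] = exp(sigma^2 t / 2); so E[X_t] = x_0 * exp((mu - sigma^2/2) t) * exp(sigma^2 t / 2) = x_0 * exp(mu t) = 4*exp(7*t/4)/5.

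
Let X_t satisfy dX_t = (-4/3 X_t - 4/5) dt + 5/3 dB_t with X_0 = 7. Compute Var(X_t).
Var(X_t) = 25/24 - 25*exp(-8*t/3)/24

The variance V(t) = Var(X_t) satisfies V'(t) = 2 a V(t) + c^2 with V(0) = 0 (drift coefficient is linear in X, diffusion is constant). With a = -4/3, c = 5/3, the solution is
  V(t) = (c^2 / (2 a)) * (exp(2 a t) - 1)
       = ((5/3)^2 / (2*(-4/3))) * (exp((-8/3) t) - 1)
       = 25/24 - 25*exp(-8*t/3)/24.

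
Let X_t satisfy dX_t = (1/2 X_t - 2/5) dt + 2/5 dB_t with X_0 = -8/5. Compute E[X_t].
E[X_t] = 4/5 - 12*exp(t/2)/5

Taking expectations and using E[dB_t] = 0, the mean m(t) = E[X_t] satisfies the ODE m'(t) = a m(t) + b with m(0) = x_0. With a = 1/2, b = -2/5, x_0 = -8/5, the solution is
  m(t) = x_0 * exp(a t) + (b/a) * (exp(a t) - 1)
       = (-8/5) * exp((1/2) t) + ((-2/5)/(1/2)) * (exp((1/2) t) - 1)
       = 4/5 - 12*exp(t/2)/5.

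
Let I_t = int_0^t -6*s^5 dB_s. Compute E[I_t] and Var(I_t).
E[I_t] = 0; Var(I_t) = 36*t^11/11

The Itô integral of a deterministic integrand f(s) has mean 0 because each increment f(s) * (B_{s+ds} - B_s) has mean 0. By the Itô isometry:
  Var( int_0^t f(s) dB_s ) = E[ (int_0^t f(s) dB_s)^2 ] = int_0^t f(s)^2 ds.
Here f(s) = -6*s^5, so f(s)^2 = 36*s^10. Integrate:
  int_0^t (36*s^10) ds = 36*t^11/11.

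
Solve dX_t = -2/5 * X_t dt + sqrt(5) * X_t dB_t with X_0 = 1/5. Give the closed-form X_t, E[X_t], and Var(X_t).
X_t = 1/5 * exp((-29/10) t + (sqrt(5)) B_t); E[X_t] = exp(-2*t/5)/5; Var(X_t) = (exp(5*t) - 1)*exp(-4*t/5)/25

For GBM dX = mu X dt + sigma X dB with X_0 = x_0, apply Itô to Y = log X: dY = (mu - sigma^2/2) dt + sigma dB, so Y_t = log(x_0) + (mu - sigma^2/2) t + sigma B_t and hence X_t = x_0 * exp((mu - sigma^2/2) t + sigma B_t).
With mu = -2/5, sigma = sqrt(5), x_0 = 1/5, this gives:
  X_t = 1/5 * exp((-29/10) * t + (sqrt(5)) * B_t).
Since sigma*B_t ~ Normal(0, sigma^2 t), E[exp(sigma*B_t)] = exp(sigma^2 t / 2); so E[X_t] = x_0 * exp((mu - sigma^2/2) t) * exp(sigma^2 t / 2) = x_0 * exp(mu t) = exp(-2*t/5)/5.
Var(X_t) = E[X_t^2] - (E[X_t])^2 = x_0^2 * exp(2 mu t) * (exp(sigma^2 t) - 1) = (exp(5*t) - 1)*exp(-4*t/5)/25.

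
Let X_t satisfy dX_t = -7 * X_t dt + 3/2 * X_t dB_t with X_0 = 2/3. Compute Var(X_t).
Var(X_t) = (4*exp(9*t/4) - 4)*exp(-14*t)/9

For GBM dX = mu X dt + sigma X dB with X_0 = x_0, apply Itô to Y = log X: dY = (mu - sigma^2/2) dt + sigma dB, so Y_t = log(x_0) + (mu - sigma^2/2) t + sigma B_t and hence X_t = x_0 * exp((mu - sigma^2/2) t + sigma B_t).
With mu = -7, sigma = 3/2, x_0 = 2/3, this gives:
  X_t = 2/3 * exp((-65/8) * t + (3/2) * B_t).
Since sigma*B_t ~ Normal(0, sigma^2 t), E[exp(sigma*B_t)] = exp(sigma^2 t / 2); so E[X_t] = x_0 * exp((mu - sigma^2/2) t) * exp(sigma^2 t / 2) = x_0 * exp(mu t) = 2*exp(-7*t)/3.
Var(X_t) = E[X_t^2] - (E[X_t])^2 = x_0^2 * exp(2 mu t) * (exp(sigma^2 t) - 1) = (4*exp(9*t/4) - 4)*exp(-14*t)/9.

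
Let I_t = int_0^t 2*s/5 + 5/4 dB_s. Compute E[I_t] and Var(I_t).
E[I_t] = 0; Var(I_t) = t*(64*t^2 + 600*t + 1875)/1200

The Itô integral of a deterministic integrand f(s) has mean 0 because each increment f(s) * (B_{s+ds} - B_s) has mean 0. By the Itô isometry:
  Var( int_0^t f(s) dB_s ) = E[ (int_0^t f(s) dB_s)^2 ] = int_0^t f(s)^2 ds.
Here f(s) = 2*s/5 + 5/4, so f(s)^2 = (8*s + 25)^2/400. Integrate:
  int_0^t ((8*s + 25)^2/400) ds = t*(64*t^2 + 600*t + 1875)/1200.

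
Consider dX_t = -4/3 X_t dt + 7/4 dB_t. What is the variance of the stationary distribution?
lim Var(X_t) = 147/128

The OU SDE dX = -theta X dt + sigma dB admits the integrating factor exp(theta t): d(exp(theta t) X_t) = sigma exp(theta t) dB_t. Integrating from 0 to t gives X_t = x_0 * exp(-theta t) + sigma * int_0^t exp(-theta (t-s)) dB_s for any initial x_0. The Itô integral has variance (by the Itô isometry) sigma^2 * int_0^t exp(-2 theta (t - s)) ds = sigma^2 * (1 - exp(-2 theta t)) / (2 theta), independent of x_0.
With theta = 4/3, sigma = 7/4:
  Var(X_t) = (7/4)^2 * (1 - exp(-2*4/3 t)) / (2 * 4/3) = 147/128 - 147*exp(-8*t/3)/128.
As t -> infinity, exp(-2*4/3 t) -> 0, so the stationary variance is sigma^2 / (2 theta) = 147/128.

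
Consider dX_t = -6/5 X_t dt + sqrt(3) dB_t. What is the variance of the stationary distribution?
lim Var(X_t) = 5/4

The OU SDE dX = -theta X dt + sigma dB admits the integrating factor exp(theta t): d(exp(theta t) X_t) = sigma exp(theta t) dB_t. Integrating from 0 to t gives X_t = x_0 * exp(-theta t) + sigma * int_0^t exp(-theta (t-s)) dB_s for any initial x_0. The Itô integral has variance (by the Itô isometry) sigma^2 * int_0^t exp(-2 theta (t - s)) ds = sigma^2 * (1 - exp(-2 theta t)) / (2 theta), independent of x_0.
With theta = 6/5, sigma = sqrt(3):
  Var(X_t) = (sqrt(3))^2 * (1 - exp(-2*6/5 t)) / (2 * 6/5) = 5/4 - 5*exp(-12*t/5)/4.
As t -> infinity, exp(-2*6/5 t) -> 0, so the stationary variance is sigma^2 / (2 theta) = 5/4.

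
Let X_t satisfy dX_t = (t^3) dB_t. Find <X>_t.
<X>_t = t^7/7

For an Itô process dX_t = a(t) dt + b(t) dB_t, the quadratic variation is <X>_t = int_0^t b(s)^2 ds (the drift term does not contribute). Here b(s) = s^3, so
  b(s)^2 = s^6.
Integrating from 0 to t:
  <X>_t = int_0^t (s^6) ds = t^7/7.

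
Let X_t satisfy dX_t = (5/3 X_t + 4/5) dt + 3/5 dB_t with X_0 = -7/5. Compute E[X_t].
E[X_t] = -23*exp(5*t/3)/25 - 12/25

Taking expectations and using E[dB_t] = 0, the mean m(t) = E[X_t] satisfies the ODE m'(t) = a m(t) + b with m(0) = x_0. With a = 5/3, b = 4/5, x_0 = -7/5, the solution is
  m(t) = x_0 * exp(a t) + (b/a) * (exp(a t) - 1)
       = (-7/5) * exp((5/3) t) + ((4/5)/(5/3)) * (exp((5/3) t) - 1)
       = -23*exp(5*t/3)/25 - 12/25.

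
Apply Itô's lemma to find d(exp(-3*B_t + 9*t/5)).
d(exp(-3*B_t + 9*t/5)) = (63*exp(-3*B_t + 9*t/5)/10) dt + (-3*exp(-3*B_t + 9*t/5)) dB_t

Itô's formula for f(t, x): d f(t, B_t) = (f_t + (1/2) f_xx) dt + f_x dB_t. Compute partials of f(t, x) = exp(9*t/5 - 3*x):
  f_t(t,x)  = 9*exp(9*t/5 - 3*x)/5
  f_x(t,x)  = -3*exp(9*t/5 - 3*x)
  f_xx(t,x) = 9*exp(9*t/5 - 3*x)
Assemble drift = f_t + (1/2) f_xx = 63*exp(9*t/5 - 3*x)/10 and diffusion = f_x = -3*exp(9*t/5 - 3*x). Substituting x = B_t:
  d(exp(-3*B_t + 9*t/5)) = (63*exp(-3*B_t + 9*t/5)/10) dt + (-3*exp(-3*B_t + 9*t/5)) dB_t.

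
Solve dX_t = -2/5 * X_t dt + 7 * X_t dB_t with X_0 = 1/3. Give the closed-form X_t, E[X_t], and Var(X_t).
X_t = 1/3 * exp((-249/10) t + (7) B_t); E[X_t] = exp(-2*t/5)/3; Var(X_t) = (exp(49*t) - 1)*exp(-4*t/5)/9

For GBM dX = mu X dt + sigma X dB with X_0 = x_0, apply Itô to Y = log X: dY = (mu - sigma^2/2) dt + sigma dB, so Y_t = log(x_0) + (mu - sigma^2/2) t + sigma B_t and hence X_t = x_0 * exp((mu - sigma^2/2) t + sigma B_t).
With mu = -2/5, sigma = 7, x_0 = 1/3, this gives:
  X_t = 1/3 * exp((-249/10) * t + (7) * B_t).
Since sigma*B_t ~ Normal(0, sigma^2 t), E[exp(sigma*B_t)] = exp(sigma^2 t / 2); so E[X_t] = x_0 * exp((mu - sigma^2/2) t) * exp(sigma^2 t / 2) = x_0 * exp(mu t) = exp(-2*t/5)/3.
Var(X_t) = E[X_t^2] - (E[X_t])^2 = x_0^2 * exp(2 mu t) * (exp(sigma^2 t) - 1) = (exp(49*t) - 1)*exp(-4*t/5)/9.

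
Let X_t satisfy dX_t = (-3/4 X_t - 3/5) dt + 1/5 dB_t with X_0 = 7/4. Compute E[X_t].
E[X_t] = -4/5 + 51*exp(-3*t/4)/20

Taking expectations and using E[dB_t] = 0, the mean m(t) = E[X_t] satisfies the ODE m'(t) = a m(t) + b with m(0) = x_0. With a = -3/4, b = -3/5, x_0 = 7/4, the solution is
  m(t) = x_0 * exp(a t) + (b/a) * (exp(a t) - 1)
       = (7/4) * exp((-3/4) t) + ((-3/5)/(-3/4)) * (exp((-3/4) t) - 1)
       = -4/5 + 51*exp(-3*t/4)/20.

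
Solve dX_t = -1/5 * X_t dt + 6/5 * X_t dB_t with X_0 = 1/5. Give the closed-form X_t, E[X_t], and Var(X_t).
X_t = 1/5 * exp((-23/25) t + (6/5) B_t); E[X_t] = exp(-t/5)/5; Var(X_t) = (exp(36*t/25) - 1)*exp(-2*t/5)/25

For GBM dX = mu X dt + sigma X dB with X_0 = x_0, apply Itô to Y = log X: dY = (mu - sigma^2/2) dt + sigma dB, so Y_t = log(x_0) + (mu - sigma^2/2) t + sigma B_t and hence X_t = x_0 * exp((mu - sigma^2/2) t + sigma B_t).
With mu = -1/5, sigma = 6/5, x_0 = 1/5, this gives:
  X_t = 1/5 * exp((-23/25) * t + (6/5) * B_t).
Since sigma*B_t ~ Normal(0, sigma^2 t), E[exp(sigma*B_t)] = exp(sigma^2 t / 2); so E[X_t] = x_0 * exp((mu - sigma^2/2) t) * exp(sigma^2 t / 2) = x_0 * exp(mu t) = exp(-t/5)/5.
Var(X_t) = E[X_t^2] - (E[X_t])^2 = x_0^2 * exp(2 mu t) * (exp(sigma^2 t) - 1) = (exp(36*t/25) - 1)*exp(-2*t/5)/25.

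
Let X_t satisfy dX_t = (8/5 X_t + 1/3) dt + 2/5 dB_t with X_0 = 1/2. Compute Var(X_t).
Var(X_t) = exp(16*t/5)/20 - 1/20

The variance V(t) = Var(X_t) satisfies V'(t) = 2 a V(t) + c^2 with V(0) = 0 (drift coefficient is linear in X, diffusion is constant). With a = 8/5, c = 2/5, the solution is
  V(t) = (c^2 / (2 a)) * (exp(2 a t) - 1)
       = ((2/5)^2 / (2*(8/5))) * (exp((16/5) t) - 1)
       = exp(16*t/5)/20 - 1/20.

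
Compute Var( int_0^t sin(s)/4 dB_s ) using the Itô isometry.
Var = t/32 - sin(2*t)/64

The Itô integral of a deterministic integrand f(s) has mean 0 because each increment f(s) * (B_{s+ds} - B_s) has mean 0. By the Itô isometry:
  Var( int_0^t f(s) dB_s ) = E[ (int_0^t f(s) dB_s)^2 ] = int_0^t f(s)^2 ds.
Here f(s) = sin(s)/4, so f(s)^2 = sin(s)^2/16. Integrate:
  int_0^t (sin(s)^2/16) ds = t/32 - sin(2*t)/64.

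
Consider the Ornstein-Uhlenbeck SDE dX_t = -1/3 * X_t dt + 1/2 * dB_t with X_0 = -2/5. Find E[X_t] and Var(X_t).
E[X_t] = -2*exp(-t/3)/5; Var(X_t) = 3/8 - 3*exp(-2*t/3)/8

The OU SDE dX = -theta X dt + sigma dB admits the integrating factor exp(theta t): d(exp(theta t) X_t) = sigma exp(theta t) dB_t. Integrating from 0 to t:
  X_t = x_0 * exp(-theta t) + sigma * int_0^t exp(-theta (t-s)) dB_s.
The Itô integral has mean 0 and (by the Itô isometry) variance sigma^2 * int_0^t exp(-2 theta (t - s)) ds = sigma^2 * (1 - exp(-2 theta t)) / (2 theta).
With theta = 1/3, sigma = 1/2, x_0 = -2/5:
  E[X_t] = -2/5 * exp(-1/3 t) = -2*exp(-t/3)/5
  Var(X_t) = (1/2)^2 * (1 - exp(-2*1/3 t)) / (2 * 1/3) = 3/8 - 3*exp(-2*t/3)/8.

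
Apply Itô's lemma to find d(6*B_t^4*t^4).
d(6*B_t^4*t^4) = (B_t^2*t^3*(24*B_t^2 + 36*t)) dt + (24*B_t^3*t^4) dB_t

Itô's formula for f(t, x): d f(t, B_t) = (f_t + (1/2) f_xx) dt + f_x dB_t. Compute partials of f(t, x) = 6*t^4*x^4:
  f_t(t,x)  = 24*t^3*x^4
  f_x(t,x)  = 24*t^4*x^3
  f_xx(t,x) = 72*t^4*x^2
Assemble drift = f_t + (1/2) f_xx = t^3*x^2*(36*t + 24*x^2) and diffusion = f_x = 24*t^4*x^3. Substituting x = B_t:
  d(6*B_t^4*t^4) = (B_t^2*t^3*(24*B_t^2 + 36*t)) dt + (24*B_t^3*t^4) dB_t.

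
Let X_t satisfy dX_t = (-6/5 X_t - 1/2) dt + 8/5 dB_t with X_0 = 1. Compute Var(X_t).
Var(X_t) = 16/15 - 16*exp(-12*t/5)/15

The variance V(t) = Var(X_t) satisfies V'(t) = 2 a V(t) + c^2 with V(0) = 0 (drift coefficient is linear in X, diffusion is constant). With a = -6/5, c = 8/5, the solution is
  V(t) = (c^2 / (2 a)) * (exp(2 a t) - 1)
       = ((8/5)^2 / (2*(-6/5))) * (exp((-12/5) t) - 1)
       = 16/15 - 16*exp(-12*t/5)/15.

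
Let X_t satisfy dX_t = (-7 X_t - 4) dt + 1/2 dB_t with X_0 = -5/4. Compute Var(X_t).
Var(X_t) = 1/56 - exp(-14*t)/56

The variance V(t) = Var(X_t) satisfies V'(t) = 2 a V(t) + c^2 with V(0) = 0 (drift coefficient is linear in X, diffusion is constant). With a = -7, c = 1/2, the solution is
  V(t) = (c^2 / (2 a)) * (exp(2 a t) - 1)
       = ((1/2)^2 / (2*(-7))) * (exp((-14) t) - 1)
       = 1/56 - exp(-14*t)/56.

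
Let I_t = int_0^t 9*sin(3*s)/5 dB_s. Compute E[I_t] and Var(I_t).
E[I_t] = 0; Var(I_t) = 81*t/50 - 27*sin(6*t)/100

The Itô integral of a deterministic integrand f(s) has mean 0 because each increment f(s) * (B_{s+ds} - B_s) has mean 0. By the Itô isometry:
  Var( int_0^t f(s) dB_s ) = E[ (int_0^t f(s) dB_s)^2 ] = int_0^t f(s)^2 ds.
Here f(s) = 9*sin(3*s)/5, so f(s)^2 = 81*sin(3*s)^2/25. Integrate:
  int_0^t (81*sin(3*s)^2/25) ds = 81*t/50 - 27*sin(6*t)/100.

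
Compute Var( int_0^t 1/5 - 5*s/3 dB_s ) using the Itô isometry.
Var = t*(625*t^2 - 225*t + 27)/675

The Itô integral of a deterministic integrand f(s) has mean 0 because each increment f(s) * (B_{s+ds} - B_s) has mean 0. By the Itô isometry:
  Var( int_0^t f(s) dB_s ) = E[ (int_0^t f(s) dB_s)^2 ] = int_0^t f(s)^2 ds.
Here f(s) = 1/5 - 5*s/3, so f(s)^2 = (25*s - 3)^2/225. Integrate:
  int_0^t ((25*s - 3)^2/225) ds = t*(625*t^2 - 225*t + 27)/675.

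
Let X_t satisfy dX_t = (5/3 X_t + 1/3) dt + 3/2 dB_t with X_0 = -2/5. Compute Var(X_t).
Var(X_t) = 27*exp(10*t/3)/40 - 27/40

The variance V(t) = Var(X_t) satisfies V'(t) = 2 a V(t) + c^2 with V(0) = 0 (drift coefficient is linear in X, diffusion is constant). With a = 5/3, c = 3/2, the solution is
  V(t) = (c^2 / (2 a)) * (exp(2 a t) - 1)
       = ((3/2)^2 / (2*(5/3))) * (exp((10/3) t) - 1)
       = 27*exp(10*t/3)/40 - 27/40.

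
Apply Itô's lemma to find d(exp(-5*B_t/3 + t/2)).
d(exp(-5*B_t/3 + t/2)) = (17*exp(-5*B_t/3 + t/2)/9) dt + (-5*exp(-5*B_t/3 + t/2)/3) dB_t

Itô's formula for f(t, x): d f(t, B_t) = (f_t + (1/2) f_xx) dt + f_x dB_t. Compute partials of f(t, x) = exp(t/2 - 5*x/3):
  f_t(t,x)  = exp(t/2 - 5*x/3)/2
  f_x(t,x)  = -5*exp(t/2 - 5*x/3)/3
  f_xx(t,x) = 25*exp(t/2 - 5*x/3)/9
Assemble drift = f_t + (1/2) f_xx = 17*exp(t/2 - 5*x/3)/9 and diffusion = f_x = -5*exp(t/2 - 5*x/3)/3. Substituting x = B_t:
  d(exp(-5*B_t/3 + t/2)) = (17*exp(-5*B_t/3 + t/2)/9) dt + (-5*exp(-5*B_t/3 + t/2)/3) dB_t.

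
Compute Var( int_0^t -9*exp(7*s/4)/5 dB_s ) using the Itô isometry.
Var = 162*exp(7*t/2)/175 - 162/175

The Itô integral of a deterministic integrand f(s) has mean 0 because each increment f(s) * (B_{s+ds} - B_s) has mean 0. By the Itô isometry:
  Var( int_0^t f(s) dB_s ) = E[ (int_0^t f(s) dB_s)^2 ] = int_0^t f(s)^2 ds.
Here f(s) = -9*exp(7*s/4)/5, so f(s)^2 = 81*exp(7*s/2)/25. Integrate:
  int_0^t (81*exp(7*s/2)/25) ds = 162*exp(7*t/2)/175 - 162/175.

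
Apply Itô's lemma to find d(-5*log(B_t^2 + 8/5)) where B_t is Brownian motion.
d(-5*log(B_t^2 + 8/5)) = (25*(5*B_t^2 - 8)/(5*B_t^2 + 8)^2) dt + (-50*B_t/(5*B_t^2 + 8)) dB_t

Itô's formula for f(B_t) gives d f(B_t) = f'(B_t) dB_t + (1/2) f''(B_t) dt. Compute derivatives of f(x) = -5*log(x^2 + 8/5):
  f'(x)  = -50*x/(5*x^2 + 8)
  f''(x) = 50*(5*x^2 - 8)/(5*x^2 + 8)^2
Substitute x = B_t and multiply the f'' term by 1/2:
  drift     = (1/2) * (50*(5*x^2 - 8)/(5*x^2 + 8)^2) evaluated at B_t = 25*(5*B_t^2 - 8)/(5*B_t^2 + 8)^2
  diffusion = (-50*x/(5*x^2 + 8)) evaluated at B_t = -50*B_t/(5*B_t^2 + 8)
Therefore d(-5*log(B_t^2 + 8/5)) = (25*(5*B_t^2 - 8)/(5*B_t^2 + 8)^2) dt + (-50*B_t/(5*B_t^2 + 8)) dB_t.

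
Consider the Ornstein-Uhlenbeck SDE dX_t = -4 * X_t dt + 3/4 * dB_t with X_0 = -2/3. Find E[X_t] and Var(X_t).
E[X_t] = -2*exp(-4*t)/3; Var(X_t) = 9/128 - 9*exp(-8*t)/128

The OU SDE dX = -theta X dt + sigma dB admits the integrating factor exp(theta t): d(exp(theta t) X_t) = sigma exp(theta t) dB_t. Integrating from 0 to t:
  X_t = x_0 * exp(-theta t) + sigma * int_0^t exp(-theta (t-s)) dB_s.
The Itô integral has mean 0 and (by the Itô isometry) variance sigma^2 * int_0^t exp(-2 theta (t - s)) ds = sigma^2 * (1 - exp(-2 theta t)) / (2 theta).
With theta = 4, sigma = 3/4, x_0 = -2/3:
  E[X_t] = -2/3 * exp(-4 t) = -2*exp(-4*t)/3
  Var(X_t) = (3/4)^2 * (1 - exp(-2*4 t)) / (2 * 4) = 9/128 - 9*exp(-8*t)/128.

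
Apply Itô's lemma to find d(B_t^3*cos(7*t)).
d(B_t^3*cos(7*t)) = (B_t*(-7*B_t^2*sin(7*t) + 3*cos(7*t))) dt + (3*B_t^2*cos(7*t)) dB_t

Itô's formula for f(t, x): d f(t, B_t) = (f_t + (1/2) f_xx) dt + f_x dB_t. Compute partials of f(t, x) = x^3*cos(7*t):
  f_t(t,x)  = -7*x^3*sin(7*t)
  f_x(t,x)  = 3*x^2*cos(7*t)
  f_xx(t,x) = 6*x*cos(7*t)
Assemble drift = f_t + (1/2) f_xx = x*(-7*x^2*sin(7*t) + 3*cos(7*t)) and diffusion = f_x = 3*x^2*cos(7*t). Substituting x = B_t:
  d(B_t^3*cos(7*t)) = (B_t*(-7*B_t^2*sin(7*t) + 3*cos(7*t))) dt + (3*B_t^2*cos(7*t)) dB_t.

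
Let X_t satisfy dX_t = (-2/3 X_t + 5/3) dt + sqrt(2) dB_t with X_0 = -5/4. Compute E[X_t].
E[X_t] = 5/2 - 15*exp(-2*t/3)/4

Taking expectations and using E[dB_t] = 0, the mean m(t) = E[X_t] satisfies the ODE m'(t) = a m(t) + b with m(0) = x_0. With a = -2/3, b = 5/3, x_0 = -5/4, the solution is
  m(t) = x_0 * exp(a t) + (b/a) * (exp(a t) - 1)
       = (-5/4) * exp((-2/3) t) + ((5/3)/(-2/3)) * (exp((-2/3) t) - 1)
       = 5/2 - 15*exp(-2*t/3)/4.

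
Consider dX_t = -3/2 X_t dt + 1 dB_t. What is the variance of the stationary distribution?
lim Var(X_t) = 1/3

The OU SDE dX = -theta X dt + sigma dB admits the integrating factor exp(theta t): d(exp(theta t) X_t) = sigma exp(theta t) dB_t. Integrating from 0 to t gives X_t = x_0 * exp(-theta t) + sigma * int_0^t exp(-theta (t-s)) dB_s for any initial x_0. The Itô integral has variance (by the Itô isometry) sigma^2 * int_0^t exp(-2 theta (t - s)) ds = sigma^2 * (1 - exp(-2 theta t)) / (2 theta), independent of x_0.
With theta = 3/2, sigma = 1:
  Var(X_t) = (1)^2 * (1 - exp(-2*3/2 t)) / (2 * 3/2) = 1/3 - exp(-3*t)/3.
As t -> infinity, exp(-2*3/2 t) -> 0, so the stationary variance is sigma^2 / (2 theta) = 1/3.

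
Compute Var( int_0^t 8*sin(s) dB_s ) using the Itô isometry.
Var = 32*t - 16*sin(2*t)

The Itô integral of a deterministic integrand f(s) has mean 0 because each increment f(s) * (B_{s+ds} - B_s) has mean 0. By the Itô isometry:
  Var( int_0^t f(s) dB_s ) = E[ (int_0^t f(s) dB_s)^2 ] = int_0^t f(s)^2 ds.
Here f(s) = 8*sin(s), so f(s)^2 = 64*sin(s)^2. Integrate:
  int_0^t (64*sin(s)^2) ds = 32*t - 16*sin(2*t).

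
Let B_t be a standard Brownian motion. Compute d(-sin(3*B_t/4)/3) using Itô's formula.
d(-sin(3*B_t/4)/3) = (3*sin(3*B_t/4)/32) dt + (-cos(3*B_t/4)/4) dB_t

Itô's formula for f(B_t) gives d f(B_t) = f'(B_t) dB_t + (1/2) f''(B_t) dt. Compute derivatives of f(x) = -sin(3*x/4)/3:
  f'(x)  = -cos(3*x/4)/4
  f''(x) = 3*sin(3*x/4)/16
Substitute x = B_t and multiply the f'' term by 1/2:
  drift     = (1/2) * (3*sin(3*x/4)/16) evaluated at B_t = 3*sin(3*B_t/4)/32
  diffusion = (-cos(3*x/4)/4) evaluated at B_t = -cos(3*B_t/4)/4
Therefore d(-sin(3*B_t/4)/3) = (3*sin(3*B_t/4)/32) dt + (-cos(3*B_t/4)/4) dB_t.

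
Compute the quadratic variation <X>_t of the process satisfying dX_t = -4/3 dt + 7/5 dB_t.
<X>_t = 49*t/25

For an Itô process dX_t = a(t) dt + b(t) dB_t, the quadratic variation is <X>_t = int_0^t b(s)^2 ds (the drift term does not contribute). Here b(s) = 7/5, so
  b(s)^2 = 49/25.
Integrating from 0 to t:
  <X>_t = int_0^t (49/25) ds = 49*t/25.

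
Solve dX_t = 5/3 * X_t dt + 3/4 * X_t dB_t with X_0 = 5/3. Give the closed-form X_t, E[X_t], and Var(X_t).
X_t = 5/3 * exp((133/96) t + (3/4) B_t); E[X_t] = 5*exp(5*t/3)/3; Var(X_t) = 25*(exp(9*t/16) - 1)*exp(10*t/3)/9

For GBM dX = mu X dt + sigma X dB with X_0 = x_0, apply Itô to Y = log X: dY = (mu - sigma^2/2) dt + sigma dB, so Y_t = log(x_0) + (mu - sigma^2/2) t + sigma B_t and hence X_t = x_0 * exp((mu - sigma^2/2) t + sigma B_t).
With mu = 5/3, sigma = 3/4, x_0 = 5/3, this gives:
  X_t = 5/3 * exp((133/96) * t + (3/4) * B_t).
Since sigma*B_t ~ Normal(0, sigma^2 t), E[exp(sigma*B_t)] = exp(sigma^2 t / 2); so E[X_t] = x_0 * exp((mu - sigma^2/2) t) * exp(sigma^2 t / 2) = x_0 * exp(mu t) = 5*exp(5*t/3)/3.
Var(X_t) = E[X_t^2] - (E[X_t])^2 = x_0^2 * exp(2 mu t) * (exp(sigma^2 t) - 1) = 25*(exp(9*t/16) - 1)*exp(10*t/3)/9.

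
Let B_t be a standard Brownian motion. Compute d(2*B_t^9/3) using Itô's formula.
d(2*B_t^9/3) = (24*B_t^7) dt + (6*B_t^8) dB_t

Itô's formula for f(B_t) gives d f(B_t) = f'(B_t) dB_t + (1/2) f''(B_t) dt. Compute derivatives of f(x) = 2*x^9/3:
  f'(x)  = 6*x^8
  f''(x) = 48*x^7
Substitute x = B_t and multiply the f'' term by 1/2:
  drift     = (1/2) * (48*x^7) evaluated at B_t = 24*B_t^7
  diffusion = (6*x^8) evaluated at B_t = 6*B_t^8
Therefore d(2*B_t^9/3) = (24*B_t^7) dt + (6*B_t^8) dB_t.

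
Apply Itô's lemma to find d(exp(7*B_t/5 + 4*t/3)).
d(exp(7*B_t/5 + 4*t/3)) = (347*exp(7*B_t/5 + 4*t/3)/150) dt + (7*exp(7*B_t/5 + 4*t/3)/5) dB_t

Itô's formula for f(t, x): d f(t, B_t) = (f_t + (1/2) f_xx) dt + f_x dB_t. Compute partials of f(t, x) = exp(4*t/3 + 7*x/5):
  f_t(t,x)  = 4*exp(4*t/3 + 7*x/5)/3
  f_x(t,x)  = 7*exp(4*t/3 + 7*x/5)/5
  f_xx(t,x) = 49*exp(4*t/3 + 7*x/5)/25
Assemble drift = f_t + (1/2) f_xx = 347*exp(4*t/3 + 7*x/5)/150 and diffusion = f_x = 7*exp(4*t/3 + 7*x/5)/5. Substituting x = B_t:
  d(exp(7*B_t/5 + 4*t/3)) = (347*exp(7*B_t/5 + 4*t/3)/150) dt + (7*exp(7*B_t/5 + 4*t/3)/5) dB_t.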